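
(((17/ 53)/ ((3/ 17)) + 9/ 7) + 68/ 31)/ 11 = 182758/ 379533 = 0.48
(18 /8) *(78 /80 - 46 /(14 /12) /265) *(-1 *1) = -110349 /59360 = -1.86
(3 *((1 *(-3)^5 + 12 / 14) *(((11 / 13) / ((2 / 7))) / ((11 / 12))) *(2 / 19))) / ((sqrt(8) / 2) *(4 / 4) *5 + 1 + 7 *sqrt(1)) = -244080 / 1729 + 152550 *sqrt(2) / 1729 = -16.39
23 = 23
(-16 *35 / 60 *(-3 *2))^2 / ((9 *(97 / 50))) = 156800 / 873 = 179.61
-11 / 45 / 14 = -11 / 630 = -0.02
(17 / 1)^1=17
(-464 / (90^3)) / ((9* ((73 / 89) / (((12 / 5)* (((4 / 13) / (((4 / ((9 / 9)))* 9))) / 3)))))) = -0.00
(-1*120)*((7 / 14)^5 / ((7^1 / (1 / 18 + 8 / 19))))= -815 / 3192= -0.26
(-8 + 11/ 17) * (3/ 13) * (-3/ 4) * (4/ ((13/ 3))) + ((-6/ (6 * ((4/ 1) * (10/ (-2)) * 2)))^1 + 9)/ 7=1982153/ 804440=2.46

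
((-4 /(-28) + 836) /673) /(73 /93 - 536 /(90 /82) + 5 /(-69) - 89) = -187793505 /87161004623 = -0.00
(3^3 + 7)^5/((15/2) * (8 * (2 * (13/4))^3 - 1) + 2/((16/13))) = 363483392/131773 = 2758.41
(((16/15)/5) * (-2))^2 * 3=1024/1875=0.55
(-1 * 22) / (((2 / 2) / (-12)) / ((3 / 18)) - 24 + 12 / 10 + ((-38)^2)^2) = -20 / 1895557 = -0.00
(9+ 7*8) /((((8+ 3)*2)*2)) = 65 /44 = 1.48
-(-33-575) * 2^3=4864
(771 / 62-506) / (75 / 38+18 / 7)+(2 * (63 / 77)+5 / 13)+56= -20849012 / 412269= -50.57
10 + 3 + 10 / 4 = 31 / 2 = 15.50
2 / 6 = 1 / 3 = 0.33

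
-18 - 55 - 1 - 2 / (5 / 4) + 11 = -323 / 5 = -64.60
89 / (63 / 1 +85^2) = 89 / 7288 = 0.01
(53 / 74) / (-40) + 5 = 14747 / 2960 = 4.98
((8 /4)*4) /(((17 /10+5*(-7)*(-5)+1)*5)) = 16 /1777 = 0.01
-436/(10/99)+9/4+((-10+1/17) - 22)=-1477671/340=-4346.09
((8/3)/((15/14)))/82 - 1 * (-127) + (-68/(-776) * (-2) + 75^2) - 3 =5748.86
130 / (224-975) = -130 / 751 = -0.17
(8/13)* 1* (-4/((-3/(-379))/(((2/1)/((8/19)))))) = -1477.13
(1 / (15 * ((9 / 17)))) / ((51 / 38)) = 38 / 405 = 0.09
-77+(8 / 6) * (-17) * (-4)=41 / 3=13.67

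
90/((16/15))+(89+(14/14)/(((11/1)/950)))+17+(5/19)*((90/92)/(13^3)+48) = 24448272037/84487832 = 289.37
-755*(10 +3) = -9815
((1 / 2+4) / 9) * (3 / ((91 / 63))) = 27 / 26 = 1.04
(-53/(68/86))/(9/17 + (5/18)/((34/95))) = -41022/799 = -51.34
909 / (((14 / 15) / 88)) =599940 / 7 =85705.71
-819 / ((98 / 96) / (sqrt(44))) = -11232 * sqrt(11) / 7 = -5321.76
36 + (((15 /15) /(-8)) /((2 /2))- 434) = -398.12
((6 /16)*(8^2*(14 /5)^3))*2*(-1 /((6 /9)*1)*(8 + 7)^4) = -80015040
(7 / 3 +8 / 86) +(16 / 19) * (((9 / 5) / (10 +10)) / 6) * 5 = 30509 / 12255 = 2.49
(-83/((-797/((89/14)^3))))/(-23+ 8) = -58512427/32804520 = -1.78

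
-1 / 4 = -0.25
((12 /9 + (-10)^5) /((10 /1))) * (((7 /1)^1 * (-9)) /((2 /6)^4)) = 255146598 /5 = 51029319.60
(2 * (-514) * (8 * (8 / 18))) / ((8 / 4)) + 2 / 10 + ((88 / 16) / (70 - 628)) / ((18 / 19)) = -183540637 / 100440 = -1827.37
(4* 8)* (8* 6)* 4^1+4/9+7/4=221263/36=6146.19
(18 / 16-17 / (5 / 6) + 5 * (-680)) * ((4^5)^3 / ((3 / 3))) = -18357092876288 / 5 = -3671418575257.60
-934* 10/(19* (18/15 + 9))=-46700/969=-48.19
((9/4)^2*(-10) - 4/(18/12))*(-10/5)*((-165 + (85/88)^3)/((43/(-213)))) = 10155057412795/117213184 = 86637.50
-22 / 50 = -11 / 25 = -0.44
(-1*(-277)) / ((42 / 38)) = 5263 / 21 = 250.62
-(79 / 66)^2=-6241 / 4356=-1.43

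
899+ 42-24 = 917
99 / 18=5.50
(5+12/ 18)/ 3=17/ 9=1.89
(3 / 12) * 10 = 5 / 2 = 2.50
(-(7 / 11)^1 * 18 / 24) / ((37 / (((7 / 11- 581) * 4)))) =134064 / 4477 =29.95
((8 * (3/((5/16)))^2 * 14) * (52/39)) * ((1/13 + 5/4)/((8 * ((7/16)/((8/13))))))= 13565952/4225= 3210.88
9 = 9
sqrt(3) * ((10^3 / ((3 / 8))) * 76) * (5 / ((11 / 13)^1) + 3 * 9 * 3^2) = 1664704000 * sqrt(3) / 33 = 87374300.23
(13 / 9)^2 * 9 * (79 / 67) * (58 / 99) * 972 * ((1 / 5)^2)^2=9292296 / 460625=20.17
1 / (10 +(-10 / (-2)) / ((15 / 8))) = 3 / 38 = 0.08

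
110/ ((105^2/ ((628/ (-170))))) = -6908/ 187425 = -0.04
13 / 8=1.62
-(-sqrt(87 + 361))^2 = -448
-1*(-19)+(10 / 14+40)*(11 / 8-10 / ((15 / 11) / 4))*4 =-63479 / 14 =-4534.21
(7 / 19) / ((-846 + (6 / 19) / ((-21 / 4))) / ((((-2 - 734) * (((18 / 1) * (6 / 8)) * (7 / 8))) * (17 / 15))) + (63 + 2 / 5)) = 6035085 / 1039958488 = 0.01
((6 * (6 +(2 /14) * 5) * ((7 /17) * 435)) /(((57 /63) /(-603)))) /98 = -110955015 /2261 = -49073.43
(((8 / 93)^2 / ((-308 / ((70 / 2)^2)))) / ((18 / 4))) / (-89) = 5600 / 76206339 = 0.00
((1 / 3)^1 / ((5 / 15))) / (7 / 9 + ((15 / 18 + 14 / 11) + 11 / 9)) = 66 / 271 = 0.24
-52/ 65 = -4/ 5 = -0.80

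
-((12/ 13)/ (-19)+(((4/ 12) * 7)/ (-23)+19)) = -321260/ 17043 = -18.85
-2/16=-1/8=-0.12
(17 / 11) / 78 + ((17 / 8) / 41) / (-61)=162775 / 8583432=0.02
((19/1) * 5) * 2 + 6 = 196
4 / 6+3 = 11 / 3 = 3.67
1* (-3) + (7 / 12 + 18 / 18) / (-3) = -127 / 36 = -3.53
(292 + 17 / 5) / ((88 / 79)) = 116683 / 440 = 265.19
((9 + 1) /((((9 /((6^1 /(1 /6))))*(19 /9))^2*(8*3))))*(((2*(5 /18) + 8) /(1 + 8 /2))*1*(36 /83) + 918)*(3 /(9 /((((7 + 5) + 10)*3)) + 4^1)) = 2717749584 /2726633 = 996.74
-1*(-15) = 15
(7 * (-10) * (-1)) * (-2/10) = -14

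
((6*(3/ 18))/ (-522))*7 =-0.01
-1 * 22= -22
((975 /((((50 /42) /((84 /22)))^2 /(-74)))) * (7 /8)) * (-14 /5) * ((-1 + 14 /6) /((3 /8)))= 97786084032 /15125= 6465195.64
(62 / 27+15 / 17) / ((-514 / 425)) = -36475 / 13878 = -2.63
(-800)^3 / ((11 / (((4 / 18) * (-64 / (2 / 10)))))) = 327680000000 / 99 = 3309898989.90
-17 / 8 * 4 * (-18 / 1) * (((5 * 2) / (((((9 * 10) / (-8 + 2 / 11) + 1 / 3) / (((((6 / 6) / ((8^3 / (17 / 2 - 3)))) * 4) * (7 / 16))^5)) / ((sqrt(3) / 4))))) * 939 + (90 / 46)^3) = 1145.90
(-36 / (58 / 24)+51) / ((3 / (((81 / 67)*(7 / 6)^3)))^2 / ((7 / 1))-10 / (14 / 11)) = -287416507 / 59772857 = -4.81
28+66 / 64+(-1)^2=961 / 32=30.03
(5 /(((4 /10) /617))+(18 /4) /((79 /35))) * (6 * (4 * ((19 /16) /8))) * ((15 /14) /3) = 173691825 /17696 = 9815.32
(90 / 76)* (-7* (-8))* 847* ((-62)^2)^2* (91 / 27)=159448190982080 / 57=2797336683896.14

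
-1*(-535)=535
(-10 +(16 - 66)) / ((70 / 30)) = -180 / 7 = -25.71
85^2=7225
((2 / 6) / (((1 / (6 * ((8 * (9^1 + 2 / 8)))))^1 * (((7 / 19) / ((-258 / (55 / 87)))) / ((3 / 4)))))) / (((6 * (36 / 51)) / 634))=-14172655047 / 770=-18406045.52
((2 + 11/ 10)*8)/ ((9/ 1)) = 124/ 45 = 2.76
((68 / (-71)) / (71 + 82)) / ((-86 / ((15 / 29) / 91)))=10 / 24170601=0.00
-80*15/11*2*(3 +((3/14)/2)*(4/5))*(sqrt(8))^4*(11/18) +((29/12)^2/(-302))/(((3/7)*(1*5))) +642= -117304137529/4566240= -25689.44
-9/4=-2.25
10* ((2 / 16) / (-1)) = -5 / 4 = -1.25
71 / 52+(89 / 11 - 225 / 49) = 136341 / 28028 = 4.86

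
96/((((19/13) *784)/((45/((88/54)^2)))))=1279395/901208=1.42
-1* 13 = -13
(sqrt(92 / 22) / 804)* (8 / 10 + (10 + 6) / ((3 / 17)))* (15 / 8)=343* sqrt(506) / 17688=0.44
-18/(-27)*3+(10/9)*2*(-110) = -2182/9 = -242.44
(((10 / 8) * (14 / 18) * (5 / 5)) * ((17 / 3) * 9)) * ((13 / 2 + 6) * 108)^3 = 121993593750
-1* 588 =-588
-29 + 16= -13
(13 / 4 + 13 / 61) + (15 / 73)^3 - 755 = -71335168875 / 94920148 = -751.53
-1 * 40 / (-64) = 0.62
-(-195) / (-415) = -39 / 83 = -0.47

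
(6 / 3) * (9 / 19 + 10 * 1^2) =398 / 19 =20.95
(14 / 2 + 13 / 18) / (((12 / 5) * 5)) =139 / 216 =0.64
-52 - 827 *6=-5014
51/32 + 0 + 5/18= 539/288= 1.87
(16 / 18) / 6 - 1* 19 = -509 / 27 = -18.85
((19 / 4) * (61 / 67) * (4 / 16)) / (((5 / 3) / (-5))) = -3477 / 1072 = -3.24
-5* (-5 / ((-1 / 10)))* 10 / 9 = -2500 / 9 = -277.78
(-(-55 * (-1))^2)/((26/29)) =-87725/26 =-3374.04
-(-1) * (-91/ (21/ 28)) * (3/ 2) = -182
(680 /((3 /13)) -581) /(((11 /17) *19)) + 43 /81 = 3266510 /16929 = 192.95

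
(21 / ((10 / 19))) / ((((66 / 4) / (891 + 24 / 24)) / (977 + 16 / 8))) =10558604 / 5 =2111720.80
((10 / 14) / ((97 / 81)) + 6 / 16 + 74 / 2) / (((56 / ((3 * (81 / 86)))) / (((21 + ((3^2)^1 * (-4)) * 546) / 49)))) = -140590591515 / 183123584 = -767.74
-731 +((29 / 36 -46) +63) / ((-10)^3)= -26316641 / 36000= -731.02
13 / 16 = 0.81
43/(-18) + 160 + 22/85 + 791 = 1451771/1530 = 948.87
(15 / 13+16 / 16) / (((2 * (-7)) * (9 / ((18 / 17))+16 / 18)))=-36 / 2197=-0.02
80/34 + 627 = 10699/17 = 629.35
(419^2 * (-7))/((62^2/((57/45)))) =-23349613/57660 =-404.95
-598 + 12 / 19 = -11350 / 19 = -597.37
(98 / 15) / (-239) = -98 / 3585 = -0.03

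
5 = 5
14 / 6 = 7 / 3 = 2.33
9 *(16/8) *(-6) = -108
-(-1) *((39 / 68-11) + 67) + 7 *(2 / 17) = 3903 / 68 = 57.40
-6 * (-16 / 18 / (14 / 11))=88 / 21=4.19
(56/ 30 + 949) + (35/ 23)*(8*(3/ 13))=4277237/ 4485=953.68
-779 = -779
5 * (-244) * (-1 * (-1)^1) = -1220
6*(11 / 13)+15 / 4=8.83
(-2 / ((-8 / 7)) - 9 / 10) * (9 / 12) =51 / 80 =0.64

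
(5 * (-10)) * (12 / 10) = -60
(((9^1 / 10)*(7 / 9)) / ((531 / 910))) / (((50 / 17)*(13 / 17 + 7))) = 184093 / 3504600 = 0.05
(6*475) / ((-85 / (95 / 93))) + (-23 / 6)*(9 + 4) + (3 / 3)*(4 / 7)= -83.51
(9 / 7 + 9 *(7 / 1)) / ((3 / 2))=300 / 7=42.86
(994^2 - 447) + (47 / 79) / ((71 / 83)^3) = 27924075233730 / 28274969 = 987589.95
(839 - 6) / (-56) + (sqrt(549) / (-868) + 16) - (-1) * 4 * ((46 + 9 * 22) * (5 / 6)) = 19547 / 24 - 3 * sqrt(61) / 868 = 814.43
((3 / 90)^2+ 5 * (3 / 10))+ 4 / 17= 26567 / 15300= 1.74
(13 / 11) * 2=26 / 11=2.36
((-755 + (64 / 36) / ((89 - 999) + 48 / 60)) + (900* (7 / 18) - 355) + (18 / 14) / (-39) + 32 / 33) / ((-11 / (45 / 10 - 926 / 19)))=-26129002587353 / 8559577026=-3052.60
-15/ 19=-0.79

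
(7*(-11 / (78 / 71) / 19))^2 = 29888089 / 2196324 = 13.61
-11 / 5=-2.20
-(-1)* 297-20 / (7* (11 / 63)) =3087 / 11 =280.64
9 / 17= 0.53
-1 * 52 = -52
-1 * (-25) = 25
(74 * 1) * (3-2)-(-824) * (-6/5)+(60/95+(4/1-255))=-110691/95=-1165.17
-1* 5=-5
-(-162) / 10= 81 / 5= 16.20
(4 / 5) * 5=4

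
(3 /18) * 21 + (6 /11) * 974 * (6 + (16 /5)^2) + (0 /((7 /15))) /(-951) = 4747253 /550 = 8631.37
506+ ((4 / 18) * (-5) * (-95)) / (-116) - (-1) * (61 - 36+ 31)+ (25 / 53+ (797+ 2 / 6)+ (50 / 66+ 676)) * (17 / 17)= 619502027 / 304326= 2035.65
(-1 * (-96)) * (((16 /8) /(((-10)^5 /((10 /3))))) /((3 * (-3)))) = 4 /5625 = 0.00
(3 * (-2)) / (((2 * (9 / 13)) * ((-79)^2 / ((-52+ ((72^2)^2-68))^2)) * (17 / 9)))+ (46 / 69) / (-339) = -265471311887.33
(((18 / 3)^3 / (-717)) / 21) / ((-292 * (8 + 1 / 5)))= 30 / 5007289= 0.00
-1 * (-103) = 103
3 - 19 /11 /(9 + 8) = 542 /187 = 2.90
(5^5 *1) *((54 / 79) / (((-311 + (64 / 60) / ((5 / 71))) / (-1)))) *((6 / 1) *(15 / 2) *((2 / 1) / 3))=379687500 / 1752931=216.60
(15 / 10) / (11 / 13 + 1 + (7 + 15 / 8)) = 156 / 1115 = 0.14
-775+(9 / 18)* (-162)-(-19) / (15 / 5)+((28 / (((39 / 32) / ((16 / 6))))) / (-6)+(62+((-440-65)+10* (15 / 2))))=-430985 / 351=-1227.88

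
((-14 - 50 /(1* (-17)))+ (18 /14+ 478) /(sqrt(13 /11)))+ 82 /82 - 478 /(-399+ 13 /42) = -8727 /985+ 3355* sqrt(143) /91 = 432.02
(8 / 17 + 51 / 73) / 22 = 0.05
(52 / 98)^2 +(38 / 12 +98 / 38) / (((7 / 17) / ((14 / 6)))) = 26966327 / 821142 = 32.84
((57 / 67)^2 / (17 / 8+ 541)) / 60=2166 / 97523525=0.00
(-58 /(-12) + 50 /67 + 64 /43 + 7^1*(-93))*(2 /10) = -11131009 /86430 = -128.79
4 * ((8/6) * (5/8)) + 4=22/3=7.33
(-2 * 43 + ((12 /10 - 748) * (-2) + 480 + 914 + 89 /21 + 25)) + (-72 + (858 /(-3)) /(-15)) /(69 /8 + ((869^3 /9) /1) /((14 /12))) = 624185531973118 /220494959853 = 2830.84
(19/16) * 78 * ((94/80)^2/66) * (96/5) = 1636869/44000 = 37.20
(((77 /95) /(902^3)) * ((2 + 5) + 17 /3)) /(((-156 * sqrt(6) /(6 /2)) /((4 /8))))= -7 * sqrt(6) /312228671040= -0.00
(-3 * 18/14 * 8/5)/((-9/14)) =48/5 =9.60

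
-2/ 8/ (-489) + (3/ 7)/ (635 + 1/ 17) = 10958/ 9238677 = 0.00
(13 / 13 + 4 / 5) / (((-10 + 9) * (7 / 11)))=-99 / 35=-2.83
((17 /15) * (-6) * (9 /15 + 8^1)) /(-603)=1462 /15075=0.10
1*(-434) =-434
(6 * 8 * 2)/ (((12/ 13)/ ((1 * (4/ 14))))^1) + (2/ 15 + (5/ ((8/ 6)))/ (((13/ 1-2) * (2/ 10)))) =145771/ 4620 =31.55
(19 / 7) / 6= 19 / 42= 0.45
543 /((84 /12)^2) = 11.08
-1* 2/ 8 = -1/ 4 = -0.25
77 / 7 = 11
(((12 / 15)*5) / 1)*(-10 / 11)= -40 / 11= -3.64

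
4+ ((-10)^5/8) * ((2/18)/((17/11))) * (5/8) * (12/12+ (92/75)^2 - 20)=27074041/2754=9830.81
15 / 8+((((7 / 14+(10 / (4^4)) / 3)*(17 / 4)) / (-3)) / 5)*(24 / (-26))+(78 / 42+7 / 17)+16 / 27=130203659 / 26732160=4.87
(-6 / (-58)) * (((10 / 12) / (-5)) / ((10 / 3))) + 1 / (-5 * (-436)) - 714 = -22569689 / 31610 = -714.00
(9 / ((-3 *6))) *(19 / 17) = -19 / 34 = -0.56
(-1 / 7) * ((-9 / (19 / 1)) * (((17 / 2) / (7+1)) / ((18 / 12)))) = 51 / 1064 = 0.05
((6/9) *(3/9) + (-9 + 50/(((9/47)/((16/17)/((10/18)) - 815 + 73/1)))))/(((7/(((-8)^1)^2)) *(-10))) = 946450016/5355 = 176741.37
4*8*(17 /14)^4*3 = 501126 /2401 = 208.72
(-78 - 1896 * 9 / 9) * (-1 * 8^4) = 8085504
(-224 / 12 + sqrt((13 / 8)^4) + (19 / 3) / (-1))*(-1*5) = 7155 / 64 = 111.80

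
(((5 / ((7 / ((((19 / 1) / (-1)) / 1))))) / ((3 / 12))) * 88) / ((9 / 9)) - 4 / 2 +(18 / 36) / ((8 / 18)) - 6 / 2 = -267737 / 56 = -4781.02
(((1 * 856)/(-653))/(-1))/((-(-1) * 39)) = 856/25467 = 0.03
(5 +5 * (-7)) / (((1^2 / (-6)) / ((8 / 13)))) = 1440 / 13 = 110.77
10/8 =5/4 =1.25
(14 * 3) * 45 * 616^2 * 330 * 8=1893333657600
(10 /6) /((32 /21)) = 35 /32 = 1.09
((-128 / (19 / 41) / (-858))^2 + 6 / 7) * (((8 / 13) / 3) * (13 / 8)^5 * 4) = 37757172011 / 4226923008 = 8.93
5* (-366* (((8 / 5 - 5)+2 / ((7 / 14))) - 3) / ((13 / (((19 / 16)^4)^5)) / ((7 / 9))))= 16050918666372124148562841627 / 1964504456873772408897536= 8170.47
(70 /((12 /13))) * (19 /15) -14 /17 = 29141 /306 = 95.23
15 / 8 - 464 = -3697 / 8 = -462.12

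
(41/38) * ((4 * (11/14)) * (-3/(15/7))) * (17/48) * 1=-7667/4560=-1.68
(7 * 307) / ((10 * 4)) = 2149 / 40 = 53.72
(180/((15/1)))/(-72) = -1/6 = -0.17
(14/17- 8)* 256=-31232/17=-1837.18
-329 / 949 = -0.35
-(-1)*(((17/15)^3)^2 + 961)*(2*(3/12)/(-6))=-5485264097/68343750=-80.26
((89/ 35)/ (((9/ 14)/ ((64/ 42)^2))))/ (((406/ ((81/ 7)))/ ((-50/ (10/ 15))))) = -1367040/ 69629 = -19.63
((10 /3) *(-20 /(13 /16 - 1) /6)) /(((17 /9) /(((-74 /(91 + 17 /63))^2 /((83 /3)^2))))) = 1043243712 /38720485625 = 0.03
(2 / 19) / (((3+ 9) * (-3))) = -0.00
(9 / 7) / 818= 9 / 5726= 0.00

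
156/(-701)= -156/701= -0.22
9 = 9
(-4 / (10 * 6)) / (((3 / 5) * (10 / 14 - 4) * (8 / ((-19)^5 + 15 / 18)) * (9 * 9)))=-103996123 / 804816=-129.22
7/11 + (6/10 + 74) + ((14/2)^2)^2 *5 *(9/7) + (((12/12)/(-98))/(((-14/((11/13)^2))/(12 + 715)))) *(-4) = 15508.72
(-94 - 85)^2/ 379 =32041/ 379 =84.54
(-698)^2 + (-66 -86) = 487052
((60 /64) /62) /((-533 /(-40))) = 75 /66092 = 0.00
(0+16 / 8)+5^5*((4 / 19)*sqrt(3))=2+12500*sqrt(3) / 19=1141.51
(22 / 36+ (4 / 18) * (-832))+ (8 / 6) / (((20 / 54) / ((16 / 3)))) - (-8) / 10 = -2957 / 18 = -164.28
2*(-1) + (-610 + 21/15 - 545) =-5778/5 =-1155.60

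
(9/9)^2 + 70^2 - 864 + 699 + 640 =5376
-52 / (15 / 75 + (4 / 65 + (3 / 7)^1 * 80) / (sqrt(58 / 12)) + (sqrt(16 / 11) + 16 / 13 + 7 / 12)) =-90570480 / (633360 * sqrt(11) + 3508043 + 2062896 * sqrt(174)) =-2.76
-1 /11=-0.09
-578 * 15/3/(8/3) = -4335/4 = -1083.75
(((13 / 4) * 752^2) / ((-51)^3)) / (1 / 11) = -20216768 / 132651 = -152.41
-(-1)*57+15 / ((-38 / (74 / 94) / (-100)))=78651 / 893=88.08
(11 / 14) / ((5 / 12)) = 66 / 35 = 1.89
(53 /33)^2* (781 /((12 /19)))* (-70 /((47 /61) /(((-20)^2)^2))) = -46365745597.82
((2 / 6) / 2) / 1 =1 / 6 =0.17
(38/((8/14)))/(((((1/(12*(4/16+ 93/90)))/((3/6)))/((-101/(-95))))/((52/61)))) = 707707/1525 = 464.07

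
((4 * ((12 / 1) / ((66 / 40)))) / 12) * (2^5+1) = 80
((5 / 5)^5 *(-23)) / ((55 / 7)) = -161 / 55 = -2.93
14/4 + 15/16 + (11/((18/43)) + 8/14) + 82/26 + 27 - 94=-426659/13104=-32.56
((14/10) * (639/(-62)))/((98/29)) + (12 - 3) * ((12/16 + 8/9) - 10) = -86279/1085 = -79.52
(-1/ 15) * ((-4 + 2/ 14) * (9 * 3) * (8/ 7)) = 1944/ 245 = 7.93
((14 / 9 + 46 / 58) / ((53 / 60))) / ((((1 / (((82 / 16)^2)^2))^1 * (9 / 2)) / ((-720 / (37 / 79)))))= -3421078198675 / 5459424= -626637.21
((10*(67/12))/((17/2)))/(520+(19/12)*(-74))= 0.02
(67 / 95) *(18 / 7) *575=138690 / 133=1042.78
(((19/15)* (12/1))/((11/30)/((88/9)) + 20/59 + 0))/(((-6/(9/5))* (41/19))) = -2044704/364285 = -5.61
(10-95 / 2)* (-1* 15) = 1125 / 2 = 562.50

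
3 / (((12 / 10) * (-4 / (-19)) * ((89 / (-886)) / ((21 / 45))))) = -58919 / 1068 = -55.17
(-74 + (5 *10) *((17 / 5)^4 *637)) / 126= 5911328 / 175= 33779.02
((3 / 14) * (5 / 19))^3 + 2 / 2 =18824471 / 18821096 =1.00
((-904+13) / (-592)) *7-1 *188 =-105059 / 592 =-177.46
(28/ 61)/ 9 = 28/ 549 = 0.05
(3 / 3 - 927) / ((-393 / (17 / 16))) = 7871 / 3144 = 2.50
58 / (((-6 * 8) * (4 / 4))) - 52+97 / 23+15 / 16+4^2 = -35387 / 1104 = -32.05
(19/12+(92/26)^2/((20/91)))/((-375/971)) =-44346541/292500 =-151.61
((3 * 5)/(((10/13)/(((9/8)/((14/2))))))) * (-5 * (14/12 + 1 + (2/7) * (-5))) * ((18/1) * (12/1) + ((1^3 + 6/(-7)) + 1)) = -1722825/686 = -2511.41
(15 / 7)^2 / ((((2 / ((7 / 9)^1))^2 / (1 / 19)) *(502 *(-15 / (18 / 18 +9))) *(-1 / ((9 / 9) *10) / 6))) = 125 / 42921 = 0.00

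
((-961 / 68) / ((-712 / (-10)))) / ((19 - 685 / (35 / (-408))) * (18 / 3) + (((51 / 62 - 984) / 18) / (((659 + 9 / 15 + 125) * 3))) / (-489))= -6000694925085 / 1451888109713760892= -0.00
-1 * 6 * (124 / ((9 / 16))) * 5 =-6613.33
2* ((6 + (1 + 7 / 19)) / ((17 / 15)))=4200 / 323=13.00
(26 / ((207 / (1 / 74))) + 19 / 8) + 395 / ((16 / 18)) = 13686685 / 30636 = 446.75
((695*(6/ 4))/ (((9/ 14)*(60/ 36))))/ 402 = 973/ 402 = 2.42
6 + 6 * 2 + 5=23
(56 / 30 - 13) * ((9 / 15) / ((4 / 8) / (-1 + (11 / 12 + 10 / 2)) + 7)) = -9853 / 10475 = -0.94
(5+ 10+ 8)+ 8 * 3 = 47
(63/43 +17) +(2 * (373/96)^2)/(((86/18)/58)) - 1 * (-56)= 4854453/11008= 440.99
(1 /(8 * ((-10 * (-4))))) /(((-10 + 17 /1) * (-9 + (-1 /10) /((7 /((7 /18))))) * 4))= -9 /726208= -0.00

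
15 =15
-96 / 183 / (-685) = 32 / 41785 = 0.00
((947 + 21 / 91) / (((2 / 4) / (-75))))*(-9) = 16623900 / 13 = 1278761.54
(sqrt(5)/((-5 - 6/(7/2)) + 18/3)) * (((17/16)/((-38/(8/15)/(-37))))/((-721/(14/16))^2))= -4403 * sqrt(5)/3870163200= -0.00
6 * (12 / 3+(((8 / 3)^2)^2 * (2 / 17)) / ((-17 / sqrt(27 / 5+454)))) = 24-16384 * sqrt(11485) / 39015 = -21.00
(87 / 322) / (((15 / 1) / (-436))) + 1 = -5517 / 805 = -6.85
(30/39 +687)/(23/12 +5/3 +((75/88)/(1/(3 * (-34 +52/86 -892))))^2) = 24004331868/195389613774511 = 0.00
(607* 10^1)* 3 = 18210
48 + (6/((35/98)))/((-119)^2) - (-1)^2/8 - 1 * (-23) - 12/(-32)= 71.25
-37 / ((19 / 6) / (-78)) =17316 / 19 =911.37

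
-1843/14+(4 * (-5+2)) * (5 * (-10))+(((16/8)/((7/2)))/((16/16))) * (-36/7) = 45611/98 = 465.42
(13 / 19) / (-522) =-13 / 9918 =-0.00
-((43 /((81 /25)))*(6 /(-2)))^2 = -1155625 /729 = -1585.22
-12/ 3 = -4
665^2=442225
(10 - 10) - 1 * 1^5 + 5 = 4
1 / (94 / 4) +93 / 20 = 4411 / 940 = 4.69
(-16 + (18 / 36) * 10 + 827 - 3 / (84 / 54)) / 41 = 11397 / 574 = 19.86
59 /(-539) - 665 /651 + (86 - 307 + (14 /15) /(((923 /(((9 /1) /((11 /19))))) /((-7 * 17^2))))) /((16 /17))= -998378273791 /3701377680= -269.73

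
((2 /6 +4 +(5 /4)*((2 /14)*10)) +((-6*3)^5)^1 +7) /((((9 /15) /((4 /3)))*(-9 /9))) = 793613050 /189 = 4199010.85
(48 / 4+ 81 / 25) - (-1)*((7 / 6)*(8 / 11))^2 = 434509 / 27225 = 15.96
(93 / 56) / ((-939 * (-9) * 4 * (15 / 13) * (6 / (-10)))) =-403 / 5679072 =-0.00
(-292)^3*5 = -124485440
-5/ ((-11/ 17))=85/ 11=7.73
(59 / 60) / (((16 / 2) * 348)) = 59 / 167040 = 0.00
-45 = -45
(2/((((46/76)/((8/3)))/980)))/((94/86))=25621120/3243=7900.44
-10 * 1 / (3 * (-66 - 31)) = 10 / 291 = 0.03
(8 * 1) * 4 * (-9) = -288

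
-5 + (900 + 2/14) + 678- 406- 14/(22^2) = 1977091/1694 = 1167.11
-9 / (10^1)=-9 / 10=-0.90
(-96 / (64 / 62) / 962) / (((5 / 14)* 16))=-651 / 38480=-0.02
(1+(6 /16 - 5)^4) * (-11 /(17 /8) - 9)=-452659937 /69632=-6500.75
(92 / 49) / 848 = 23 / 10388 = 0.00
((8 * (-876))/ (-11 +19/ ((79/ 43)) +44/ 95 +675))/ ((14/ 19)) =-166550960/ 11816959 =-14.09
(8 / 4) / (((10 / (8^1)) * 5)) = 8 / 25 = 0.32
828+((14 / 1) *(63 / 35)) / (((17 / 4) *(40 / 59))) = 355617 / 425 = 836.75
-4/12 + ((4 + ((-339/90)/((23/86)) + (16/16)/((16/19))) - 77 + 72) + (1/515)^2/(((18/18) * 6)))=-4166631521/292808400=-14.23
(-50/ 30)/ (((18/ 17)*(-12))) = 0.13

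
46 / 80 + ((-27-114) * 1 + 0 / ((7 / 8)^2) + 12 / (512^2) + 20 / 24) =-137224147 / 983040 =-139.59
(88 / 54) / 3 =44 / 81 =0.54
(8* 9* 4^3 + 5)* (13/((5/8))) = 479752/5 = 95950.40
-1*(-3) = 3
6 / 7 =0.86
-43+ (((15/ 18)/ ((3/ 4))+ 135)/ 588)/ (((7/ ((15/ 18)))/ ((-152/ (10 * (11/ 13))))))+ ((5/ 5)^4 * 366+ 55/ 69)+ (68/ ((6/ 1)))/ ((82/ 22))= 3838763567/ 11762982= 326.34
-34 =-34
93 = 93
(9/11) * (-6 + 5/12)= -201/44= -4.57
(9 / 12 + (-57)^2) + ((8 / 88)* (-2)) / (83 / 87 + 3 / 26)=3249.58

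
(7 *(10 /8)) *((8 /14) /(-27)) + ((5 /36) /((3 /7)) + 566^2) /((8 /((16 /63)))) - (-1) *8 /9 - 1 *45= 34447787 /3402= 10125.75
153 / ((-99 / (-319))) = 493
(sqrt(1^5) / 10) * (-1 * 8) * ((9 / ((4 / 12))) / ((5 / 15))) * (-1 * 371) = 120204 / 5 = 24040.80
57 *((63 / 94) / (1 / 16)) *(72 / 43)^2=148925952 / 86903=1713.70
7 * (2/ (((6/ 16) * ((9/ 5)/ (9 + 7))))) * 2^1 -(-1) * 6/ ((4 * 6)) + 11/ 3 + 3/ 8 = 144287/ 216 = 668.00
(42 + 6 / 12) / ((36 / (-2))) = -85 / 36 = -2.36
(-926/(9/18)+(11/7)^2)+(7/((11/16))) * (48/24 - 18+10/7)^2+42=190989/539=354.34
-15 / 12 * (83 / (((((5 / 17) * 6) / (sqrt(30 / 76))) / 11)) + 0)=-15521 * sqrt(570) / 912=-406.31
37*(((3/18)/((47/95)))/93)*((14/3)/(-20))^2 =34447/4720680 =0.01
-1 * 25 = -25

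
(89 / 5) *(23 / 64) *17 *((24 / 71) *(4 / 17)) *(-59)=-362319 / 710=-510.31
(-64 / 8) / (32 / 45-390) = 180 / 8759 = 0.02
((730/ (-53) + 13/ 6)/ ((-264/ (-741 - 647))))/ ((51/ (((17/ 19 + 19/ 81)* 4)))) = -202362766/ 37439253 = -5.41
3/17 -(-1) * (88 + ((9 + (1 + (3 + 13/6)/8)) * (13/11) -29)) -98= -235549/8976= -26.24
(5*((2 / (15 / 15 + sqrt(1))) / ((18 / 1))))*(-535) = -2675 / 18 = -148.61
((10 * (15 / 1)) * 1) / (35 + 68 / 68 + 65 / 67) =10050 / 2477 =4.06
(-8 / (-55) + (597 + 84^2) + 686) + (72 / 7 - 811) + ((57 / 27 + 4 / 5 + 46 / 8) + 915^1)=117284599 / 13860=8462.09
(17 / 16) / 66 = 17 / 1056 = 0.02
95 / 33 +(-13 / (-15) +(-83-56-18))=-8429 / 55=-153.25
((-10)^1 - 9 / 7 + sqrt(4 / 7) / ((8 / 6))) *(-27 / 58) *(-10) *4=-42660 / 203 + 810 *sqrt(7) / 203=-199.59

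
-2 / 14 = -1 / 7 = -0.14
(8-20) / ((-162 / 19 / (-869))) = -33022 / 27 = -1223.04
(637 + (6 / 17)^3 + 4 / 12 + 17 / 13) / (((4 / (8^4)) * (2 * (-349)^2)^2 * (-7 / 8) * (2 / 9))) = -375940654080 / 6632692514785883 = -0.00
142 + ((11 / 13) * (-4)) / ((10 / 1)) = 9208 / 65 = 141.66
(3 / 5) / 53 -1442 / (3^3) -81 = -961604 / 7155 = -134.40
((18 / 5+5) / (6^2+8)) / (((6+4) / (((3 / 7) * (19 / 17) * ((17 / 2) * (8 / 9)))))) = 817 / 11550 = 0.07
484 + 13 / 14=484.93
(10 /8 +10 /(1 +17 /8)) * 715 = 12727 /4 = 3181.75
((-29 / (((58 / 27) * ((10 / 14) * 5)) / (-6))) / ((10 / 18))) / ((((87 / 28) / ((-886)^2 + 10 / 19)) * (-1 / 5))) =-710368476552 / 13775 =-51569399.39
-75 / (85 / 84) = -1260 / 17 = -74.12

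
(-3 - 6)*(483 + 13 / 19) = -4353.16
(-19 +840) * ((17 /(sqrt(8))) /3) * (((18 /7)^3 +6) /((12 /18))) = 55060365 * sqrt(2) /1372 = 56754.46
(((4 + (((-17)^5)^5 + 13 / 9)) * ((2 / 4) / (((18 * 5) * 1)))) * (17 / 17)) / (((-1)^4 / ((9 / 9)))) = -12983911677783905352614032479866 / 405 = -32059041179713346549664280000.00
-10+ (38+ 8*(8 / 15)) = 484 / 15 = 32.27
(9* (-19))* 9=-1539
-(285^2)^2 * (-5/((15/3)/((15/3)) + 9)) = 6597500625/2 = 3298750312.50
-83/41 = -2.02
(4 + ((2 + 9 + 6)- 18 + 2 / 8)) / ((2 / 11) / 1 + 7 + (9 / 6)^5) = 1144 / 5201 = 0.22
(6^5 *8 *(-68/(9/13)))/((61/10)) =-61102080/61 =-1001673.44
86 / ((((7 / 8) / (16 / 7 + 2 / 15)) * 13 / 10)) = 349504 / 1911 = 182.89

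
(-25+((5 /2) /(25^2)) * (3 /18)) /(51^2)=-37499 /3901500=-0.01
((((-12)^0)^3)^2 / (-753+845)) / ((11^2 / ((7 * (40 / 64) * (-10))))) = -175 / 44528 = -0.00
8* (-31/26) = -124/13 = -9.54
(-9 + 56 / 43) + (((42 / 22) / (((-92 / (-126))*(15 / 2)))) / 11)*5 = -902210 / 119669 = -7.54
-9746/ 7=-1392.29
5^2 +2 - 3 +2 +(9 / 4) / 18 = 209 / 8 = 26.12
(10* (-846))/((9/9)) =-8460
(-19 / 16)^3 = -1.67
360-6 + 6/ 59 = 20892/ 59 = 354.10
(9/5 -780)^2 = 15139881/25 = 605595.24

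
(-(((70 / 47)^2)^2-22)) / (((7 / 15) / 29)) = 36254197170 / 34157767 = 1061.37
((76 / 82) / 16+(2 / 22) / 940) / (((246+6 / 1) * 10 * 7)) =16399 / 4985534400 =0.00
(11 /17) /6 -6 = -601 /102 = -5.89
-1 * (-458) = 458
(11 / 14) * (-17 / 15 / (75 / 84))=-374 / 375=-1.00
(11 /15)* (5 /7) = 11 /21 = 0.52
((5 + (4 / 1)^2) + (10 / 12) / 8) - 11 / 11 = 965 / 48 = 20.10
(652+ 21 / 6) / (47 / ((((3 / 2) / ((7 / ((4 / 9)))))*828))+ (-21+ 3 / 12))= -361836 / 11125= -32.52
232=232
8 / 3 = 2.67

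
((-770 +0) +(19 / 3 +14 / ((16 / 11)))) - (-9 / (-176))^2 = -70071827 / 92928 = -754.04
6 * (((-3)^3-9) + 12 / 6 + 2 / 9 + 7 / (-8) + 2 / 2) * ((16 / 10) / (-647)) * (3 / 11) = 4846 / 35585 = 0.14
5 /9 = 0.56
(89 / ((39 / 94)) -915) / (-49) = 27319 / 1911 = 14.30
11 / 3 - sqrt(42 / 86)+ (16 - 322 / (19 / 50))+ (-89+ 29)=-50599 / 57 - sqrt(903) / 43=-888.40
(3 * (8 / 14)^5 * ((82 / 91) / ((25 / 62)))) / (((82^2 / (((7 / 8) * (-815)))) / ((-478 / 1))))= 927488256 / 44790655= 20.71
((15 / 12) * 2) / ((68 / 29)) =145 / 136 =1.07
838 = 838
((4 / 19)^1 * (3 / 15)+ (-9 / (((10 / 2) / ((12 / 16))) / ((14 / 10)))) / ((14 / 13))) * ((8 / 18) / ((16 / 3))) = -0.14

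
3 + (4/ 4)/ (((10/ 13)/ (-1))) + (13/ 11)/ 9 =1813/ 990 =1.83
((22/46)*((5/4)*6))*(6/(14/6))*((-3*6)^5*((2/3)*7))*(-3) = 5612016960/23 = 244000737.39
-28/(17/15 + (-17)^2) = -0.10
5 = 5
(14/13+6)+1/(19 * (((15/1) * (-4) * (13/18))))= 17477/2470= 7.08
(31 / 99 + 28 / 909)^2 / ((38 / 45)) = 0.14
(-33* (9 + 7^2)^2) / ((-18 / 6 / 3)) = 111012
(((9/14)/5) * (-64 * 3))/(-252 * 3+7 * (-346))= 432/55615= 0.01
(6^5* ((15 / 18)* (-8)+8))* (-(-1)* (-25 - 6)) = -321408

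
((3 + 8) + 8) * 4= 76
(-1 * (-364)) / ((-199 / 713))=-259532 / 199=-1304.18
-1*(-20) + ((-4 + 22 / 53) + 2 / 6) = 2663 / 159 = 16.75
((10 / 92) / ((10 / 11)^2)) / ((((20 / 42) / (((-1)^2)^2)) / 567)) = 1440747 / 9200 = 156.60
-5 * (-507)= 2535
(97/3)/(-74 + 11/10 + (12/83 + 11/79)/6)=-3180145/7165427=-0.44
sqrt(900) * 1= 30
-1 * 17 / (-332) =17 / 332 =0.05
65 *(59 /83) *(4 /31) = 15340 /2573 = 5.96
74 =74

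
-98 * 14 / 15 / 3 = -1372 / 45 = -30.49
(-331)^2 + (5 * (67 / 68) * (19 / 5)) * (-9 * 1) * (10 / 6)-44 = 7428061 / 68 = 109236.19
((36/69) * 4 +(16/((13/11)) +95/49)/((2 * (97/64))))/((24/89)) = 113720818/4263441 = 26.67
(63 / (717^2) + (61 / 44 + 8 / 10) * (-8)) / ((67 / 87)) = -4780651479 / 210490885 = -22.71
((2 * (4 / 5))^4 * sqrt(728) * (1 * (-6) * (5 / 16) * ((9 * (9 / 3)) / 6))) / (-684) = 384 * sqrt(182) / 2375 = 2.18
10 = 10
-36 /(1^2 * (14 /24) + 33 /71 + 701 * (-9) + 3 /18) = 3408 /597137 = 0.01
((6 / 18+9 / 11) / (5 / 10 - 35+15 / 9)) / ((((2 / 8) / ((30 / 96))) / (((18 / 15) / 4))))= -57 / 4334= -0.01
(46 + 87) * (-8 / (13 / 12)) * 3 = -38304 / 13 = -2946.46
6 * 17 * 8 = 816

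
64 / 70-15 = -493 / 35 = -14.09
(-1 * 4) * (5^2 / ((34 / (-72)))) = 3600 / 17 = 211.76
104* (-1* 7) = -728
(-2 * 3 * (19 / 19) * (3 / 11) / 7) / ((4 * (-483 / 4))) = 6 / 12397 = 0.00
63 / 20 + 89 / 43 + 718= 621969 / 860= 723.22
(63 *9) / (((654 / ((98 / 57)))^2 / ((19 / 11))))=16807 / 2483129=0.01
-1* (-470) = 470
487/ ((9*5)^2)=0.24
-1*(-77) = 77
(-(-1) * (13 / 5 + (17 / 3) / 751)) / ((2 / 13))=16.95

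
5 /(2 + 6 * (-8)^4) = 5 /24578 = 0.00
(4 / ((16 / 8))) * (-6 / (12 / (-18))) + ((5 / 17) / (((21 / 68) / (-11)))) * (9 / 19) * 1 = 1734 / 133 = 13.04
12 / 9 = 4 / 3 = 1.33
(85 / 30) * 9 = 51 / 2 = 25.50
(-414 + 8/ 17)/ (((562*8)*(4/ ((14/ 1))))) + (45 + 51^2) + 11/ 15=3034057757/ 1146480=2646.41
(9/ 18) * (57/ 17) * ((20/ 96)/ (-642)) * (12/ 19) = -5/ 14552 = -0.00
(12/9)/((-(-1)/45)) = 60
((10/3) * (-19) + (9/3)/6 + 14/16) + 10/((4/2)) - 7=-1535/24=-63.96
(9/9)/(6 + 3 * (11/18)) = 6/47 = 0.13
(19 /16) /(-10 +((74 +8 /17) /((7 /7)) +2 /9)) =2907 /158368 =0.02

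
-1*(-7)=7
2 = 2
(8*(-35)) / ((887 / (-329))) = 103.86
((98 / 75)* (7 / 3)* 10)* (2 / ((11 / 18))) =5488 / 55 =99.78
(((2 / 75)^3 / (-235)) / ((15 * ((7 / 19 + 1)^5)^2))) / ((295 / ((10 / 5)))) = -6131066257801 / 3870601178709929625000000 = -0.00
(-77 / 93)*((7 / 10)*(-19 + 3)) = 4312 / 465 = 9.27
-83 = -83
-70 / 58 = -1.21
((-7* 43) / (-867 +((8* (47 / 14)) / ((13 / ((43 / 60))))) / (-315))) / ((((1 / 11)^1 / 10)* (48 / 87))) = 206428847625 / 2982322768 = 69.22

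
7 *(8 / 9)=56 / 9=6.22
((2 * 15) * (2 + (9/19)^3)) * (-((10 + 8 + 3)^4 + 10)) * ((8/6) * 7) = -786747213560/6859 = -114702903.27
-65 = -65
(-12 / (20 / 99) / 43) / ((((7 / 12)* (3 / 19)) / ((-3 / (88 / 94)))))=72333 / 1505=48.06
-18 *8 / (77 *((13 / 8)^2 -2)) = -9216 / 3157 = -2.92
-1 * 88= -88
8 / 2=4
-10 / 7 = -1.43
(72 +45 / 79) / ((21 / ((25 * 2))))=13650 / 79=172.78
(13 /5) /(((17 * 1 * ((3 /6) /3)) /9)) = 8.26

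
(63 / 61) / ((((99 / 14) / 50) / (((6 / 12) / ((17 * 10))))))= 245 / 11407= 0.02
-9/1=-9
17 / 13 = 1.31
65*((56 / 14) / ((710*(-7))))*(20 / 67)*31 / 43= -16120 / 1431857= -0.01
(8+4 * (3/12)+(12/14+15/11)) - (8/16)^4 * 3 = 13593/1232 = 11.03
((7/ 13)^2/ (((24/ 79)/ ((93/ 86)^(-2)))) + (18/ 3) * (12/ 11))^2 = 504353446468328521/ 9306643422134916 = 54.19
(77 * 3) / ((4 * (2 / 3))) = 693 / 8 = 86.62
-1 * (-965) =965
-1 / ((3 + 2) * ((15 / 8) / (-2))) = 16 / 75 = 0.21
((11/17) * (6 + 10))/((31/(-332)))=-58432/527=-110.88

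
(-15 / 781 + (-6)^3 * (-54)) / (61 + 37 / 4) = 166.04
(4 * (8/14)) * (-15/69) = -80/161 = -0.50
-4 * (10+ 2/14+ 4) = -396/7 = -56.57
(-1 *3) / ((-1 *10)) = 3 / 10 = 0.30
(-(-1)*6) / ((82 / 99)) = 297 / 41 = 7.24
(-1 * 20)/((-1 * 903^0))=20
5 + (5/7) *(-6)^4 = 6515/7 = 930.71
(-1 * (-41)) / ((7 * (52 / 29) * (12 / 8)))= 1189 / 546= 2.18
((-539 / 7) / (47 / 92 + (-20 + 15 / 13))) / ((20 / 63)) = 1450449 / 109645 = 13.23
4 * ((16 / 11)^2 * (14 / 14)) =1024 / 121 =8.46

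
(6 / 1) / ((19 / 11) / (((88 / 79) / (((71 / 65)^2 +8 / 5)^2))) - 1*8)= 34558810000 / 23599808367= 1.46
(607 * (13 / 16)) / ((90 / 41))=323531 / 1440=224.67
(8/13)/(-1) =-8/13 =-0.62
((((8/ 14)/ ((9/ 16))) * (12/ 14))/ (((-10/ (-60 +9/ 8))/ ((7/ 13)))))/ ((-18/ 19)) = -11932/ 4095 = -2.91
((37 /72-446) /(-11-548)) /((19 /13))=32075 /58824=0.55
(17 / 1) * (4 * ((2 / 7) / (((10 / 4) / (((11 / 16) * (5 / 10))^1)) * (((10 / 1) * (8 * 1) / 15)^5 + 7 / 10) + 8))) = 45441 / 73430938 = 0.00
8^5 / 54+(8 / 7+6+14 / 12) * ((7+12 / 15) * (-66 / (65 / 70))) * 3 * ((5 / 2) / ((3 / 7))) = -2160329 / 27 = -80012.19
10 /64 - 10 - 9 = -603 /32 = -18.84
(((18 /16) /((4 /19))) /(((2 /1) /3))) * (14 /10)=3591 /320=11.22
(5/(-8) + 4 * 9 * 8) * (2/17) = 33.81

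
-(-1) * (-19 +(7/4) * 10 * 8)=121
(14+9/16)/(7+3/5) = 1.92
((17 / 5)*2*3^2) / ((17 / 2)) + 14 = 21.20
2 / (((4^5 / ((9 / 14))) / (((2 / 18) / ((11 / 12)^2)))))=9 / 54208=0.00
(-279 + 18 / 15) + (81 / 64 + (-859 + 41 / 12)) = -1132.12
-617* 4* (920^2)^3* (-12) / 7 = 17957809719803904000000 / 7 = 2565401388543414857142.86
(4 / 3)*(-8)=-32 / 3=-10.67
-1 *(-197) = 197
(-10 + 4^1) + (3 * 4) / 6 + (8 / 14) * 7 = 0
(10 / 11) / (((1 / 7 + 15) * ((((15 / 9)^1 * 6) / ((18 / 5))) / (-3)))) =-189 / 2915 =-0.06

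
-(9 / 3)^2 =-9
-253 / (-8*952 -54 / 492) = 20746 / 624521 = 0.03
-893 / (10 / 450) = -40185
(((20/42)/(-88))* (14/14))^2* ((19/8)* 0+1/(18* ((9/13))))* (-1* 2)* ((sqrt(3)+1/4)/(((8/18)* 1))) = -325* sqrt(3)/30735936 - 325/122943744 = -0.00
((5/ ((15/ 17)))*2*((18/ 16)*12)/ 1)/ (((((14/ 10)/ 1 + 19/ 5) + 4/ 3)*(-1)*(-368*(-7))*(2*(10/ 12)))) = -1377/ 252448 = -0.01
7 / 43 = 0.16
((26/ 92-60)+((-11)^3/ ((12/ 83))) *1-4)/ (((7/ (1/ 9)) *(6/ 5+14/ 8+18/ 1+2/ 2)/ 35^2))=-2238656875/ 272619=-8211.67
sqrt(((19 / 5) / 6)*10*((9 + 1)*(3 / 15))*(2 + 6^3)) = 2*sqrt(6213) / 3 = 52.55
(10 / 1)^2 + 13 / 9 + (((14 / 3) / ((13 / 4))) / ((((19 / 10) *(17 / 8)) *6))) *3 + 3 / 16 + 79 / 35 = 2202363799 / 21162960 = 104.07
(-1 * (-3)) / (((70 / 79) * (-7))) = -237 / 490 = -0.48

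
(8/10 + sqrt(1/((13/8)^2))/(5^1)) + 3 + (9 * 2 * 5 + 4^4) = 4549/13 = 349.92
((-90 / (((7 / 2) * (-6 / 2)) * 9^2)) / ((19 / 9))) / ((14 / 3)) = 10 / 931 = 0.01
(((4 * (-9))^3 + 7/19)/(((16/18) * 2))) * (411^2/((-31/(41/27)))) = 2046463106259/9424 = 217154404.31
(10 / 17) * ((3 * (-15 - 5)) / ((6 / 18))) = -105.88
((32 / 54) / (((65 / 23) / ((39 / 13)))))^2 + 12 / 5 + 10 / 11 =3.70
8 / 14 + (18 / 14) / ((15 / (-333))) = -979 / 35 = -27.97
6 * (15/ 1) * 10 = 900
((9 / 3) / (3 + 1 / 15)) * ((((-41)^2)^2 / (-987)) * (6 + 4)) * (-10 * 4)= 1120296.42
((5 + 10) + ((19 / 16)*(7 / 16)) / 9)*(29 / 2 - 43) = -659167 / 1536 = -429.15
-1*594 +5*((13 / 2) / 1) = -1123 / 2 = -561.50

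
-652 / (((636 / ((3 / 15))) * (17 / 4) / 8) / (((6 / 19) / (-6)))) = 5216 / 256785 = 0.02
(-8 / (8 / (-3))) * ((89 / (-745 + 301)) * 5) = -445 / 148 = -3.01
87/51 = 29/17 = 1.71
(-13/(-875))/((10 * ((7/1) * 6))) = 13/367500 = 0.00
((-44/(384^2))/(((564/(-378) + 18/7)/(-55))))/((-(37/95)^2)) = -38220875/381304832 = -0.10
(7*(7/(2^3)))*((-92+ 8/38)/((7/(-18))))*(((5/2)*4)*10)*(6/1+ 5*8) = 126352800/19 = 6650147.37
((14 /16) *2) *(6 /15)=7 /10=0.70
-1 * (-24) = 24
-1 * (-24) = 24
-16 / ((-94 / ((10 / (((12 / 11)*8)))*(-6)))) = -55 / 47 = -1.17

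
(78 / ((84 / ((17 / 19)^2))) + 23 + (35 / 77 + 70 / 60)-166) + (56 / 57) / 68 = -66450298 / 472549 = -140.62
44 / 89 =0.49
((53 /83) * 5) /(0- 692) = -265 /57436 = -0.00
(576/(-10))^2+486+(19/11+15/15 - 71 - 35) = 1017634/275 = 3700.49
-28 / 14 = -2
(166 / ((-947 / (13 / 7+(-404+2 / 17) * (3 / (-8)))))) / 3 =-6057091 / 676158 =-8.96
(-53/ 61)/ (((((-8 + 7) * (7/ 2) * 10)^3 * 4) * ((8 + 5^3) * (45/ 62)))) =1643/ 31306038750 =0.00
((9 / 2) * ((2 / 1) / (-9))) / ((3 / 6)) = -2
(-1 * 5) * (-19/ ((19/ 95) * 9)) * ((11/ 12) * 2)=5225/ 54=96.76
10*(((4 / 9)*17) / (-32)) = -85 / 36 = -2.36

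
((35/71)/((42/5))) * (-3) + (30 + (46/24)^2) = 342479/10224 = 33.50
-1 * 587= -587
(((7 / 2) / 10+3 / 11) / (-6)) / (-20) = 137 / 26400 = 0.01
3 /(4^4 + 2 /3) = 9 /770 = 0.01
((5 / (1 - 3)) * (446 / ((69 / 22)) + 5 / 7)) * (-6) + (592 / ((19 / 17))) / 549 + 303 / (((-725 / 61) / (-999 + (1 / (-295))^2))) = 2925821268318115697 / 105958026286875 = 27613.02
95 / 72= 1.32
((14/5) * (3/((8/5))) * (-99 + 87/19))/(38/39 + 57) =-104949/12274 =-8.55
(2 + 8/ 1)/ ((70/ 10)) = 10/ 7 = 1.43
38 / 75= 0.51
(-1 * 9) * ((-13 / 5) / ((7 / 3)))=351 / 35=10.03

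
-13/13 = -1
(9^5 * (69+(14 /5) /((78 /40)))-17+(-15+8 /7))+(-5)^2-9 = 378483055 /91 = 4159154.45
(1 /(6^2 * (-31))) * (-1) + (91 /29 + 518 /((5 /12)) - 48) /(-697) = -193813979 /112788540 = -1.72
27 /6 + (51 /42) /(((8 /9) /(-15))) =-1791 /112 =-15.99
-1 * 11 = -11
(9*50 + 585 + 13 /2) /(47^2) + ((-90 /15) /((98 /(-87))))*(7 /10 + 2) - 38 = -23.15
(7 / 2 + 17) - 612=-1183 / 2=-591.50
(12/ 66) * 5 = 10/ 11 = 0.91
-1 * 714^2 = -509796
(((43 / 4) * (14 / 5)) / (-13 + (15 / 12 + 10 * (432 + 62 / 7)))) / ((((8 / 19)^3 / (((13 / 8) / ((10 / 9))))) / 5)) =187874869 / 280145920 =0.67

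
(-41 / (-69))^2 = 1681 / 4761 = 0.35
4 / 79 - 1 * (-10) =794 / 79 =10.05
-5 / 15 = -1 / 3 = -0.33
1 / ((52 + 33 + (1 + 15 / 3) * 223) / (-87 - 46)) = -133 / 1423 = -0.09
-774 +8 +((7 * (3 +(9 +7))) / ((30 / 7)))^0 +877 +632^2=399536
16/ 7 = 2.29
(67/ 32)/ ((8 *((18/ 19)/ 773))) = 984029/ 4608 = 213.55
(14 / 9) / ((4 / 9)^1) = 7 / 2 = 3.50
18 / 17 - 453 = -7683 / 17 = -451.94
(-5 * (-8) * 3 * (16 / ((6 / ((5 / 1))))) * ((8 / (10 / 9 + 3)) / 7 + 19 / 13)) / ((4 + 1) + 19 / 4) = 37484800 / 131313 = 285.46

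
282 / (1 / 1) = 282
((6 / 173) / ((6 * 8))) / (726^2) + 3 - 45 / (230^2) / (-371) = 2147486806575799 / 715828388093280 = 3.00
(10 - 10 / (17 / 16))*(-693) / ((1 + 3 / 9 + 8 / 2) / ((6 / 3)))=-10395 / 68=-152.87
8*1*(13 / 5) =104 / 5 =20.80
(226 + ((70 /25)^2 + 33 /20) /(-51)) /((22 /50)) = 1151651 /2244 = 513.21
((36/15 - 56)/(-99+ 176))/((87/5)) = -0.04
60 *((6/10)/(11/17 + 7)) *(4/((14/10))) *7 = 1224/13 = 94.15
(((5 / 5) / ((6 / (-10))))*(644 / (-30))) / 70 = 23 / 45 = 0.51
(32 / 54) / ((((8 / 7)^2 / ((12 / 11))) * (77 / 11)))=7 / 99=0.07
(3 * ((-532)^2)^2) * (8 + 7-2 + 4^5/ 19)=16075323946752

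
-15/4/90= -1/24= -0.04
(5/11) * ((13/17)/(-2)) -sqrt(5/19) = -sqrt(95)/19 -65/374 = -0.69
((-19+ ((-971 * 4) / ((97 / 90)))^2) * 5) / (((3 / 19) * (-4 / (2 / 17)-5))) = -11608241408755 / 1100853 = -10544769.75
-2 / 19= -0.11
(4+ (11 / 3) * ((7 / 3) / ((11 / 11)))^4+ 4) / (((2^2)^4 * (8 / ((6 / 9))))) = 28355 / 746496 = 0.04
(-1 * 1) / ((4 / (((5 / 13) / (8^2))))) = -0.00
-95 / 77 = -1.23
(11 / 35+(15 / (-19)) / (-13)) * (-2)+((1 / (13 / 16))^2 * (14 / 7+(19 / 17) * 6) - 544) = -1015573924 / 1910545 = -531.56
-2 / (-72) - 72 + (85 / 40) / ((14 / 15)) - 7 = -77309 / 1008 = -76.70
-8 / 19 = -0.42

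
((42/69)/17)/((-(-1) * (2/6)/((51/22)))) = 63/253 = 0.25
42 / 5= 8.40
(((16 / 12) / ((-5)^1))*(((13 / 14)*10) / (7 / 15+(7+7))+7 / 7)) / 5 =-9976 / 113925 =-0.09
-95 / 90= -19 / 18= -1.06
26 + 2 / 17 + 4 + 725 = 12837 / 17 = 755.12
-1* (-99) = 99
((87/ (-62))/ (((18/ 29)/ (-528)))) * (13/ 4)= 120263/ 31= 3879.45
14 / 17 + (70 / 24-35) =-31.26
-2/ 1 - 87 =-89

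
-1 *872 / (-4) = 218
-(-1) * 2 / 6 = 0.33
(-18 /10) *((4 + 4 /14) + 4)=-522 /35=-14.91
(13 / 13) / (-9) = -1 / 9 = -0.11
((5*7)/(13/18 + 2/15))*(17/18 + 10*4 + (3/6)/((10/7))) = 37165/22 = 1689.32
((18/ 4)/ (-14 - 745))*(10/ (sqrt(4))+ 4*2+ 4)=-51/ 506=-0.10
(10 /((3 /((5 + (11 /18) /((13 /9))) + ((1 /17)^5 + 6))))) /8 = 2108487775 /442995384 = 4.76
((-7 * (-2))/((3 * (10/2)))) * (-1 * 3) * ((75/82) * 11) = -1155/41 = -28.17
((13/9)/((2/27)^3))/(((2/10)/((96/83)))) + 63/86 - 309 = 144503547/7138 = 20244.26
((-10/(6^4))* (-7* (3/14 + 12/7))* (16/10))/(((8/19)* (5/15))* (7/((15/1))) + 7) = 285/12082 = 0.02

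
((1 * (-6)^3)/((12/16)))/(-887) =288/887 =0.32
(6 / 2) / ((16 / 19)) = 57 / 16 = 3.56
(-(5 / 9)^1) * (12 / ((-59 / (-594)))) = -3960 / 59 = -67.12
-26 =-26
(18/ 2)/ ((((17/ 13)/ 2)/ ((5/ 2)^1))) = 585/ 17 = 34.41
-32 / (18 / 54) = -96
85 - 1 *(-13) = 98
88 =88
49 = 49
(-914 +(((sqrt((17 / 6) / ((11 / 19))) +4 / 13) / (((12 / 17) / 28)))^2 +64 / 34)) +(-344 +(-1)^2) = 56644 * sqrt(21318) / 3861 +11253392809 / 1706562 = 8736.23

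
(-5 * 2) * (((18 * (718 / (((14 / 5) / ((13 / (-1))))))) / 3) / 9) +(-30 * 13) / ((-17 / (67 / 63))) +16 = 7948322 / 357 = 22264.21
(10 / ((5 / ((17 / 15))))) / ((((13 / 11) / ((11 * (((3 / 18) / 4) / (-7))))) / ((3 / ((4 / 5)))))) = -2057 / 4368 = -0.47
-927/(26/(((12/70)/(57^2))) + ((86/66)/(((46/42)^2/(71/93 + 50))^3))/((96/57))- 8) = -1439045398858310496/855964105850412455353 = -0.00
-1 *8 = -8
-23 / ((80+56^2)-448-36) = -23 / 2732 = -0.01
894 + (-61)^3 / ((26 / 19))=-4289395 / 26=-164976.73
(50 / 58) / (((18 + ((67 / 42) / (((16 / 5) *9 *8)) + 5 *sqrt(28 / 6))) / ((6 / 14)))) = 15574291200 / 485953331809 - 41803776000 *sqrt(42) / 14092646622461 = 0.01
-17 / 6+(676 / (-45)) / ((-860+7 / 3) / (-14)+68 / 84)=-240523 / 78210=-3.08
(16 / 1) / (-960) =-1 / 60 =-0.02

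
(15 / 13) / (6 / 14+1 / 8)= 840 / 403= 2.08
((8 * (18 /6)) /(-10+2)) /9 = -0.33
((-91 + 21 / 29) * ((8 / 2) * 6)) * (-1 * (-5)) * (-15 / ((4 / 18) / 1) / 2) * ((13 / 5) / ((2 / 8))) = 110270160 / 29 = 3802419.31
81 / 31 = 2.61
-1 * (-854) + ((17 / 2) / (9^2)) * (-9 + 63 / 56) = 122857 / 144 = 853.17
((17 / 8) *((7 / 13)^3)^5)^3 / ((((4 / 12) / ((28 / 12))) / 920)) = 423208561753675395993221695551915466089216755 / 8582836269647995785834119195013511087603796161797952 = 0.00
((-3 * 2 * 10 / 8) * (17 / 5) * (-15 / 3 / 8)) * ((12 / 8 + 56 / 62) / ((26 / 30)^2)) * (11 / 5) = 18807525 / 167648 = 112.18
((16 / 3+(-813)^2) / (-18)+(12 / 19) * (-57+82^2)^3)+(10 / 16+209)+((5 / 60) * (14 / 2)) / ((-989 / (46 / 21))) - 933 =33028947239836103 / 176472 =187162537058.77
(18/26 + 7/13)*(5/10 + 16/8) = 40/13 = 3.08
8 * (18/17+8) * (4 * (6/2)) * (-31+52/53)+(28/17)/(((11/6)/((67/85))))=-26105.11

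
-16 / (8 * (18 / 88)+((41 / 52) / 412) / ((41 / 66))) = -1885312 / 193179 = -9.76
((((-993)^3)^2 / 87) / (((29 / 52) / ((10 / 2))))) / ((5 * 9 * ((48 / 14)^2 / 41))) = 103041579301864761831 / 13456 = 7657667902932874.69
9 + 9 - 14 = 4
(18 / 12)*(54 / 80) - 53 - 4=-4479 / 80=-55.99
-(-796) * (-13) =-10348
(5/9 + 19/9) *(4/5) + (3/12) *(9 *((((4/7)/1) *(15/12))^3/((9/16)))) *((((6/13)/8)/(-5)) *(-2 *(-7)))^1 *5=9134/9555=0.96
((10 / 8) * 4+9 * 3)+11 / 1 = 43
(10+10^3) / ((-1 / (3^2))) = -9090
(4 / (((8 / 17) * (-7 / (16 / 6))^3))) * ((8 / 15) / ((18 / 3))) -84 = -35023988 / 416745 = -84.04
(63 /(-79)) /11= -0.07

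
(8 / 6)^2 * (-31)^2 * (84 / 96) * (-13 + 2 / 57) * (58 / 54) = -288332674 / 13851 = -20816.74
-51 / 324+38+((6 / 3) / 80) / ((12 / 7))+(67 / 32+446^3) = 88716575.95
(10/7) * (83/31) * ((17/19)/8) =7055/16492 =0.43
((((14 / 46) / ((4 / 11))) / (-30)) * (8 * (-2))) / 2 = 77 / 345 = 0.22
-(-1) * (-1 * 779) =-779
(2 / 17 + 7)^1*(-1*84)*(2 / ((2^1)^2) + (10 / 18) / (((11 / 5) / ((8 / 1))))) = -76846 / 51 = -1506.78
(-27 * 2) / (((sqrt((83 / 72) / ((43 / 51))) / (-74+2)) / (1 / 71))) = 7776 * sqrt(364038) / 100181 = 46.83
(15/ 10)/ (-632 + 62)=-1/ 380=-0.00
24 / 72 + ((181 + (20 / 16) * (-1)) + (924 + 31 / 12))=3320 / 3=1106.67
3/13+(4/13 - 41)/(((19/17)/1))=-8936/247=-36.18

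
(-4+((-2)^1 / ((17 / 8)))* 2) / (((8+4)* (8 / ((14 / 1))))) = -175 / 204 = -0.86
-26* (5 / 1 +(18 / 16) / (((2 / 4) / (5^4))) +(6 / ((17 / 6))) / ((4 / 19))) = -1256437 / 34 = -36954.03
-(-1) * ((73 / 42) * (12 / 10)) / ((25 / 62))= 4526 / 875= 5.17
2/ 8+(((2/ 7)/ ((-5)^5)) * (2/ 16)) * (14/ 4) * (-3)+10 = 256253/ 25000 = 10.25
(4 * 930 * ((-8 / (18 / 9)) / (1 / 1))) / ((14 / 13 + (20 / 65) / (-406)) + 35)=-412.46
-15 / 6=-5 / 2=-2.50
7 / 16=0.44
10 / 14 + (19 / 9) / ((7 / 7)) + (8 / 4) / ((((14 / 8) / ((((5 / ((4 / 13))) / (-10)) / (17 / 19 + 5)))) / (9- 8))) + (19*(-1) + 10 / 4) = -13.99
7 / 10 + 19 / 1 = 197 / 10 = 19.70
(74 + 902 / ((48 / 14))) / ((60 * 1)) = 809 / 144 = 5.62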